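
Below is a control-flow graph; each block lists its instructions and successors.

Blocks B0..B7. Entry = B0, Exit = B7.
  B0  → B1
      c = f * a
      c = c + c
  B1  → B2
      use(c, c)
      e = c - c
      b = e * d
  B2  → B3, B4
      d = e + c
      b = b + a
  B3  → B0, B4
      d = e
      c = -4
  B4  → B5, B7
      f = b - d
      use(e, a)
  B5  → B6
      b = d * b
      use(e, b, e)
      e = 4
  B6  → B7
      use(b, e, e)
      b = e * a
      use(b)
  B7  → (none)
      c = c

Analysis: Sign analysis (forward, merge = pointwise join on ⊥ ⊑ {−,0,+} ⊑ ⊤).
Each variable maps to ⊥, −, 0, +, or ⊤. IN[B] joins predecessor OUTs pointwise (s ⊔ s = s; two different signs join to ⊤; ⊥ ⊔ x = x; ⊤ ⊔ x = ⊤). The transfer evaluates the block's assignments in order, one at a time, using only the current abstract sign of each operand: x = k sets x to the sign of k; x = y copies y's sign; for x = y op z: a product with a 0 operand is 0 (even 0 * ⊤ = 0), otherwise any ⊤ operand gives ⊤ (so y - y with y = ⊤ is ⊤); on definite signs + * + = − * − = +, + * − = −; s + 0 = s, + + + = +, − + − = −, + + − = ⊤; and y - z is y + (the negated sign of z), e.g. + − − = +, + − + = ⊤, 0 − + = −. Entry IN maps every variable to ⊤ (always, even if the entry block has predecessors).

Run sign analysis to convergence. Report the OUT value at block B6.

Answer: {a: ⊤, b: ⊤, c: ⊤, d: ⊤, e: +, f: ⊤}

Derivation:
Per-block solution:
  B0:  IN=(all ⊤)  OUT=(all ⊤)
  B1:  IN=(all ⊤)  OUT=(all ⊤)
  B2:  IN=(all ⊤)  OUT=(all ⊤)
  B3:  IN=(all ⊤)  OUT={c:-; rest ⊤}
  B4:  IN=(all ⊤)  OUT=(all ⊤)
  B5:  IN=(all ⊤)  OUT={e:+; rest ⊤}
  B6:  IN={e:+; rest ⊤}  OUT={e:+; rest ⊤}
  B7:  IN=(all ⊤)  OUT=(all ⊤)

Merge at B6: IN[B6] = OUT[B5] = {a: ⊤, b: ⊤, c: ⊤, d: ⊤, e: +, f: ⊤}
Applying B6's transfer function to that IN value gives OUT[B6] (row B6 above).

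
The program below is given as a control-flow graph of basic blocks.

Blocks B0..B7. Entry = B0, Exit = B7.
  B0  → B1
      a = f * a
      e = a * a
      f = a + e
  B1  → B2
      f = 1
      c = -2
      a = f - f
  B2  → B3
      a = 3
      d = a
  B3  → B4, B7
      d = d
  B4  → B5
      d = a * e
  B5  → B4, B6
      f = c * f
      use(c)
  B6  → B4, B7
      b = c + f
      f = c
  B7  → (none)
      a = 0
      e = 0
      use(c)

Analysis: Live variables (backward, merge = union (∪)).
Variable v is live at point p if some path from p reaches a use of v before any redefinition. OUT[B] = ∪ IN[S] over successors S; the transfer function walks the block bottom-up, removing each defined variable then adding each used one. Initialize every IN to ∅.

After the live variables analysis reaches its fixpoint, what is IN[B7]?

Per-block solution:
  B0:   IN={a, f}   OUT={e}
  B1:   IN={e}   OUT={c, e, f}
  B2:   IN={c, e, f}   OUT={a, c, d, e, f}
  B3:   IN={a, c, d, e, f}   OUT={a, c, e, f}
  B4:   IN={a, c, e, f}   OUT={a, c, e, f}
  B5:   IN={a, c, e, f}   OUT={a, c, e, f}
  B6:   IN={a, c, e, f}   OUT={a, c, e, f}
  B7:   IN={c}   OUT={}

B7 is the boundary node: OUT[B7] = {}
Applying B7's transfer function to that OUT value gives IN[B7] (row B7 above).

Answer: {c}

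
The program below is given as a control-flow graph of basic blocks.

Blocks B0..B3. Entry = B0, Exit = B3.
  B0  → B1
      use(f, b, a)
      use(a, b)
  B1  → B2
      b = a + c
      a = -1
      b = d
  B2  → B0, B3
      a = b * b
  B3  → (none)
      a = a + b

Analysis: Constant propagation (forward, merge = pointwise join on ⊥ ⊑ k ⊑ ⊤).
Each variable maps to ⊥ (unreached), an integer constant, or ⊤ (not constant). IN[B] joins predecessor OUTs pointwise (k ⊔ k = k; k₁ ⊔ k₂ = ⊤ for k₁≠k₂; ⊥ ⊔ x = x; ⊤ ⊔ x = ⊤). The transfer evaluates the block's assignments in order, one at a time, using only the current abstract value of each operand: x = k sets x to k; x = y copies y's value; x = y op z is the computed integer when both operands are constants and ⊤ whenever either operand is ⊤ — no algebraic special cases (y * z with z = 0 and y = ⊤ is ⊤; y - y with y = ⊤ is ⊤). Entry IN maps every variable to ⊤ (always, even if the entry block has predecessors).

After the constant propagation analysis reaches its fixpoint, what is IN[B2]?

Per-block solution:
  B0:  IN=(all ⊤)  OUT=(all ⊤)
  B1:  IN=(all ⊤)  OUT={a:-1; rest ⊤}
  B2:  IN={a:-1; rest ⊤}  OUT=(all ⊤)
  B3:  IN=(all ⊤)  OUT=(all ⊤)

Merge at B2: IN[B2] = OUT[B1] = {a: -1, b: ⊤, c: ⊤, d: ⊤, e: ⊤, f: ⊤}

Answer: {a: -1, b: ⊤, c: ⊤, d: ⊤, e: ⊤, f: ⊤}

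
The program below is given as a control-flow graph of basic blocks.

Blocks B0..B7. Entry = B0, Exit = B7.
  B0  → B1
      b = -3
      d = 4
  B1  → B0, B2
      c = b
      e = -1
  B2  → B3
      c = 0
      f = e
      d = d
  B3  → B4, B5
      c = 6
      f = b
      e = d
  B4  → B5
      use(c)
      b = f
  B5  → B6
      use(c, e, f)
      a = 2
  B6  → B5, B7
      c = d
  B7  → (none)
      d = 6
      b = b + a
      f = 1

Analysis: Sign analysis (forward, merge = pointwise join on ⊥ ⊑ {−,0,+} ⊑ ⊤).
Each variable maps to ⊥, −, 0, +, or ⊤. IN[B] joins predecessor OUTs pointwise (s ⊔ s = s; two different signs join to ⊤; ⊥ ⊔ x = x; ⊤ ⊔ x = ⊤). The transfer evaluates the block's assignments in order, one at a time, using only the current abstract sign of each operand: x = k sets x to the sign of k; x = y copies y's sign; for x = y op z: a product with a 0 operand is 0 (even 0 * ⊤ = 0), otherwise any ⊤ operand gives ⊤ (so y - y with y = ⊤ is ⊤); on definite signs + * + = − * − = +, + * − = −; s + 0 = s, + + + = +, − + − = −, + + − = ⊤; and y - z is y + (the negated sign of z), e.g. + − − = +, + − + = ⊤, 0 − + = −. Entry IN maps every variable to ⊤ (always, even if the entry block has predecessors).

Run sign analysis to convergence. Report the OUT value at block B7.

Answer: {a: +, b: ⊤, c: +, d: +, e: +, f: +}

Working:
Per-block solution:
  B0:  IN=(all ⊤)  OUT={b:-, d:+; rest ⊤}
  B1:  IN={b:-, d:+; rest ⊤}  OUT={b:-, c:-, d:+, e:-; rest ⊤}
  B2:  IN={b:-, c:-, d:+, e:-; rest ⊤}  OUT={b:-, c:0, d:+, e:-, f:-; rest ⊤}
  B3:  IN={b:-, c:0, d:+, e:-, f:-; rest ⊤}  OUT={b:-, c:+, d:+, e:+, f:-; rest ⊤}
  B4:  IN={b:-, c:+, d:+, e:+, f:-; rest ⊤}  OUT={b:-, c:+, d:+, e:+, f:-; rest ⊤}
  B5:  IN={b:-, c:+, d:+, e:+, f:-; rest ⊤}  OUT={a:+, b:-, c:+, d:+, e:+, f:-; rest ⊤}
  B6:  IN={a:+, b:-, c:+, d:+, e:+, f:-; rest ⊤}  OUT={a:+, b:-, c:+, d:+, e:+, f:-; rest ⊤}
  B7:  IN={a:+, b:-, c:+, d:+, e:+, f:-; rest ⊤}  OUT={a:+, c:+, d:+, e:+, f:+; rest ⊤}

Merge at B7: IN[B7] = OUT[B6] = {a: +, b: -, c: +, d: +, e: +, f: -}
Applying B7's transfer function to that IN value gives OUT[B7] (row B7 above).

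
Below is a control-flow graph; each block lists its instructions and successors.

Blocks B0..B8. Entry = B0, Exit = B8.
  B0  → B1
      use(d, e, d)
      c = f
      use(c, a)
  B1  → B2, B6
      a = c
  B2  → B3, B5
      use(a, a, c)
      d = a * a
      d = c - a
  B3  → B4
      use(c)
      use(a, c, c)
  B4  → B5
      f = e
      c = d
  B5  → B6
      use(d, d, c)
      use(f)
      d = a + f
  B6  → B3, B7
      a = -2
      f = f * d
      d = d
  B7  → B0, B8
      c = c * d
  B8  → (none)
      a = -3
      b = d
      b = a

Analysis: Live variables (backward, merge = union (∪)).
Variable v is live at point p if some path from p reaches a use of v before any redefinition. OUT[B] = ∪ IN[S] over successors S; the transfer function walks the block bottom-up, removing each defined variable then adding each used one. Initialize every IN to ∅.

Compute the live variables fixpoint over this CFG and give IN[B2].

Fixpoint table:
  B0: | IN={a, d, e, f} | OUT={c, d, e, f}
  B1: | IN={c, d, e, f} | OUT={a, c, d, e, f}
  B2: | IN={a, c, e, f} | OUT={a, c, d, e, f}
  B3: | IN={a, c, d, e} | OUT={a, d, e}
  B4: | IN={a, d, e} | OUT={a, c, d, e, f}
  B5: | IN={a, c, d, e, f} | OUT={c, d, e, f}
  B6: | IN={c, d, e, f} | OUT={a, c, d, e, f}
  B7: | IN={a, c, d, e, f} | OUT={a, d, e, f}
  B8: | IN={d} | OUT={}

Merge at B2: OUT[B2] = IN[B3] ⊔ IN[B5] = {a, c, d, e, f}
Applying B2's transfer function to that OUT value gives IN[B2] (row B2 above).

Answer: {a, c, e, f}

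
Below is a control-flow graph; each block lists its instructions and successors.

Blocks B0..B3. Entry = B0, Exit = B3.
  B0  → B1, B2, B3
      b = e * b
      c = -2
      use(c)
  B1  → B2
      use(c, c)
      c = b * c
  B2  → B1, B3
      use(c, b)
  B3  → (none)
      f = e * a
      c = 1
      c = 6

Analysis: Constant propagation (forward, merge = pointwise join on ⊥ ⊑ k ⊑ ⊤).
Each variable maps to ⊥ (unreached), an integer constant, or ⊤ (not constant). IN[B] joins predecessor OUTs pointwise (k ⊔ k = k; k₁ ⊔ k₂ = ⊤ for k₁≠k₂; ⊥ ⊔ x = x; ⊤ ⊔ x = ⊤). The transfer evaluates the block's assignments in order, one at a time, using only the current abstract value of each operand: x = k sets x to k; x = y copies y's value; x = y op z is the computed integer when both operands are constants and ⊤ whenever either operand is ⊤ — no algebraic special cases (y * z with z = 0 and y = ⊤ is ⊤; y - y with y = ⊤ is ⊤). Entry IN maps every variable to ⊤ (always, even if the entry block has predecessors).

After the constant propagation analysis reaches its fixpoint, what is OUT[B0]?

Converged values:
  B0: | IN=(all ⊤) | OUT={c:-2; rest ⊤}
  B1: | IN=(all ⊤) | OUT=(all ⊤)
  B2: | IN=(all ⊤) | OUT=(all ⊤)
  B3: | IN=(all ⊤) | OUT={c:6; rest ⊤}

B0 is the boundary node: IN[B0] = {a: ⊤, b: ⊤, c: ⊤, d: ⊤, e: ⊤, f: ⊤}
Applying B0's transfer function to that IN value gives OUT[B0] (row B0 above).

Answer: {a: ⊤, b: ⊤, c: -2, d: ⊤, e: ⊤, f: ⊤}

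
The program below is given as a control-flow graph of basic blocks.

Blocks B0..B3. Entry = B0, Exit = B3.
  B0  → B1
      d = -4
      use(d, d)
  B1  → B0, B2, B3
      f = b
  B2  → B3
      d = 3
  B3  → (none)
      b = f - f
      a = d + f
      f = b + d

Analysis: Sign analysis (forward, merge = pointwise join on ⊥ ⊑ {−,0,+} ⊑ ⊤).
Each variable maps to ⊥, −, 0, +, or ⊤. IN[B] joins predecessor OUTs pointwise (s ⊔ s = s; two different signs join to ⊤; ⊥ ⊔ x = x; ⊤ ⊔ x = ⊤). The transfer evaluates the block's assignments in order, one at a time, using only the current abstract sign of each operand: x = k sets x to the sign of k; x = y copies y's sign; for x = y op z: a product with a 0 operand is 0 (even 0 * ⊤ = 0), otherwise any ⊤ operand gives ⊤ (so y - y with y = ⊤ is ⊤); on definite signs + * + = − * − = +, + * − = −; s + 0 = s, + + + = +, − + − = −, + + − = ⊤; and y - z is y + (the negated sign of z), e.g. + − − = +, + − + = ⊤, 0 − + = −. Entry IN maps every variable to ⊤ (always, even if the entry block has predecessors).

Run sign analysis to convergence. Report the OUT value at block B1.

Converged values:
  B0: | IN=(all ⊤) | OUT={d:-; rest ⊤}
  B1: | IN={d:-; rest ⊤} | OUT={d:-; rest ⊤}
  B2: | IN={d:-; rest ⊤} | OUT={d:+; rest ⊤}
  B3: | IN=(all ⊤) | OUT=(all ⊤)

Merge at B1: IN[B1] = OUT[B0] = {a: ⊤, b: ⊤, c: ⊤, d: -, e: ⊤, f: ⊤}
Applying B1's transfer function to that IN value gives OUT[B1] (row B1 above).

Answer: {a: ⊤, b: ⊤, c: ⊤, d: -, e: ⊤, f: ⊤}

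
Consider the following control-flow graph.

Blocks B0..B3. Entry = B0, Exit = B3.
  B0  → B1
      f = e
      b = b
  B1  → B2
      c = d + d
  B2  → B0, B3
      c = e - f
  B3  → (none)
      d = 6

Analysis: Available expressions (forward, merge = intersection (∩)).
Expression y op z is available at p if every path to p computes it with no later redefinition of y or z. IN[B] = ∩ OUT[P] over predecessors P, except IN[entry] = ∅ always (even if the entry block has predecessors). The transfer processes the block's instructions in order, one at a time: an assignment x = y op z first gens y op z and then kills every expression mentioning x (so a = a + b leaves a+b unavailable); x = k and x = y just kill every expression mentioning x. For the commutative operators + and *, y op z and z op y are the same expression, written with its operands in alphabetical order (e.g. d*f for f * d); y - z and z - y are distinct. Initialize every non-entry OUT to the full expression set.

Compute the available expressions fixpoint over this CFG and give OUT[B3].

Answer: {e-f}

Derivation:
Fixpoint table:
  B0:   IN={}   OUT={}
  B1:   IN={}   OUT={d+d}
  B2:   IN={d+d}   OUT={d+d, e-f}
  B3:   IN={d+d, e-f}   OUT={e-f}

Merge at B3: IN[B3] = OUT[B2] = {d+d, e-f}
Applying B3's transfer function to that IN value gives OUT[B3] (row B3 above).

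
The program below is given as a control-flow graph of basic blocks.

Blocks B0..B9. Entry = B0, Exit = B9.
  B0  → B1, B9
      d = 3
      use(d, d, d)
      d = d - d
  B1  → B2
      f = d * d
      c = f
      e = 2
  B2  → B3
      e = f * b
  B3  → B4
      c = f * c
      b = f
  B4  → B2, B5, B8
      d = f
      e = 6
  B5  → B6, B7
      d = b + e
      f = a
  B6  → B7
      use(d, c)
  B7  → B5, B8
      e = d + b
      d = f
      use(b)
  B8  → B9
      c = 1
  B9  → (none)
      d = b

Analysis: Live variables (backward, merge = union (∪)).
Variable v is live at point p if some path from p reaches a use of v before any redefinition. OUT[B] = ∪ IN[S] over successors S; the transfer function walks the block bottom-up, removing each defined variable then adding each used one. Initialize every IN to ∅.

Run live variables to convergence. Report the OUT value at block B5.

Answer: {a, b, c, d, f}

Trace:
Per-block solution:
  B0:  IN={a, b}  OUT={a, b, d}
  B1:  IN={a, b, d}  OUT={a, b, c, f}
  B2:  IN={a, b, c, f}  OUT={a, c, f}
  B3:  IN={a, c, f}  OUT={a, b, c, f}
  B4:  IN={a, b, c, f}  OUT={a, b, c, e, f}
  B5:  IN={a, b, c, e}  OUT={a, b, c, d, f}
  B6:  IN={a, b, c, d, f}  OUT={a, b, c, d, f}
  B7:  IN={a, b, c, d, f}  OUT={a, b, c, e}
  B8:  IN={b}  OUT={b}
  B9:  IN={b}  OUT={}

Merge at B5: OUT[B5] = IN[B6] ⊔ IN[B7] = {a, b, c, d, f}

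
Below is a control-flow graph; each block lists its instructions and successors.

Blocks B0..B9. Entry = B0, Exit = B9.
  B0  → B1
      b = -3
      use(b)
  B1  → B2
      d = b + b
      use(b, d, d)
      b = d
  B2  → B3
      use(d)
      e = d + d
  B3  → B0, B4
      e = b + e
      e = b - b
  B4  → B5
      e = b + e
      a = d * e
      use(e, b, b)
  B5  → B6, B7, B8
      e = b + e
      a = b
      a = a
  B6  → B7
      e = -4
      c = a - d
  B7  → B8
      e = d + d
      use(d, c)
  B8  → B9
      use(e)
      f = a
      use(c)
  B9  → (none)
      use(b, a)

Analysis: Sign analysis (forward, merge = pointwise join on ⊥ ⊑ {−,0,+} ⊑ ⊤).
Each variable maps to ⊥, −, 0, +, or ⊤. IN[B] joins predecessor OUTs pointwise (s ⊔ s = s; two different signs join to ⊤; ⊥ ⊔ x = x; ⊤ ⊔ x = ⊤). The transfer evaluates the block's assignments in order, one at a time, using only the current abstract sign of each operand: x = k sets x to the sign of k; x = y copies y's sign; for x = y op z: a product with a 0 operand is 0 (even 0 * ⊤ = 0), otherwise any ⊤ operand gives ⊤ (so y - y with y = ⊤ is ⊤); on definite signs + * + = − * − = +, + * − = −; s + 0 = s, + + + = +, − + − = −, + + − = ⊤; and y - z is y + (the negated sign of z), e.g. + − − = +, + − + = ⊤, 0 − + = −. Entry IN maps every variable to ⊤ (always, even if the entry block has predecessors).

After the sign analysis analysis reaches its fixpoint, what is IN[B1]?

Answer: {a: ⊤, b: -, c: ⊤, d: ⊤, e: ⊤, f: ⊤}

Derivation:
Converged values:
  B0:   IN=(all ⊤)   OUT={b:-; rest ⊤}
  B1:   IN={b:-; rest ⊤}   OUT={b:-, d:-; rest ⊤}
  B2:   IN={b:-, d:-; rest ⊤}   OUT={b:-, d:-, e:-; rest ⊤}
  B3:   IN={b:-, d:-, e:-; rest ⊤}   OUT={b:-, d:-; rest ⊤}
  B4:   IN={b:-, d:-; rest ⊤}   OUT={b:-, d:-; rest ⊤}
  B5:   IN={b:-, d:-; rest ⊤}   OUT={a:-, b:-, d:-; rest ⊤}
  B6:   IN={a:-, b:-, d:-; rest ⊤}   OUT={a:-, b:-, d:-, e:-; rest ⊤}
  B7:   IN={a:-, b:-, d:-; rest ⊤}   OUT={a:-, b:-, d:-, e:-; rest ⊤}
  B8:   IN={a:-, b:-, d:-; rest ⊤}   OUT={a:-, b:-, d:-, f:-; rest ⊤}
  B9:   IN={a:-, b:-, d:-, f:-; rest ⊤}   OUT={a:-, b:-, d:-, f:-; rest ⊤}

Merge at B1: IN[B1] = OUT[B0] = {a: ⊤, b: -, c: ⊤, d: ⊤, e: ⊤, f: ⊤}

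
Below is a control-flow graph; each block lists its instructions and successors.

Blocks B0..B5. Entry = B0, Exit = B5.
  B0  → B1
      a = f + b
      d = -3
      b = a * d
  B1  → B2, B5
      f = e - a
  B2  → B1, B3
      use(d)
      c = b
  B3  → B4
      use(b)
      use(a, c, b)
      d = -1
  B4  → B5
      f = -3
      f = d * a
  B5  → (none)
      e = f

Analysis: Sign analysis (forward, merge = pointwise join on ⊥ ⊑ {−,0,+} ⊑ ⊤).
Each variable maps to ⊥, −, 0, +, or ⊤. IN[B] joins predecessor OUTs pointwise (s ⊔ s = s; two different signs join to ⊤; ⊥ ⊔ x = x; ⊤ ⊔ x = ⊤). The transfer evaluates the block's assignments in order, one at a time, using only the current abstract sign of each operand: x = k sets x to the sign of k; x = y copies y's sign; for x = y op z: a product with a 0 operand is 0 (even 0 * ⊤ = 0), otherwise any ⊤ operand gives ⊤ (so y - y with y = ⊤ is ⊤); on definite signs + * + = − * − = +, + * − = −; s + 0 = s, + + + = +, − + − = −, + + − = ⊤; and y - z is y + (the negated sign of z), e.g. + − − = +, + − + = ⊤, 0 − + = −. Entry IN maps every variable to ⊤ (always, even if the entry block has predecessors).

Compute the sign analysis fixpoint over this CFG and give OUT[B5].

Answer: {a: ⊤, b: ⊤, c: ⊤, d: -, e: ⊤, f: ⊤}

Derivation:
Converged values:
  B0:   IN=(all ⊤)   OUT={d:-; rest ⊤}
  B1:   IN={d:-; rest ⊤}   OUT={d:-; rest ⊤}
  B2:   IN={d:-; rest ⊤}   OUT={d:-; rest ⊤}
  B3:   IN={d:-; rest ⊤}   OUT={d:-; rest ⊤}
  B4:   IN={d:-; rest ⊤}   OUT={d:-; rest ⊤}
  B5:   IN={d:-; rest ⊤}   OUT={d:-; rest ⊤}

Merge at B5: IN[B5] = OUT[B1] ⊔ OUT[B4] = {a: ⊤, b: ⊤, c: ⊤, d: -, e: ⊤, f: ⊤}
Applying B5's transfer function to that IN value gives OUT[B5] (row B5 above).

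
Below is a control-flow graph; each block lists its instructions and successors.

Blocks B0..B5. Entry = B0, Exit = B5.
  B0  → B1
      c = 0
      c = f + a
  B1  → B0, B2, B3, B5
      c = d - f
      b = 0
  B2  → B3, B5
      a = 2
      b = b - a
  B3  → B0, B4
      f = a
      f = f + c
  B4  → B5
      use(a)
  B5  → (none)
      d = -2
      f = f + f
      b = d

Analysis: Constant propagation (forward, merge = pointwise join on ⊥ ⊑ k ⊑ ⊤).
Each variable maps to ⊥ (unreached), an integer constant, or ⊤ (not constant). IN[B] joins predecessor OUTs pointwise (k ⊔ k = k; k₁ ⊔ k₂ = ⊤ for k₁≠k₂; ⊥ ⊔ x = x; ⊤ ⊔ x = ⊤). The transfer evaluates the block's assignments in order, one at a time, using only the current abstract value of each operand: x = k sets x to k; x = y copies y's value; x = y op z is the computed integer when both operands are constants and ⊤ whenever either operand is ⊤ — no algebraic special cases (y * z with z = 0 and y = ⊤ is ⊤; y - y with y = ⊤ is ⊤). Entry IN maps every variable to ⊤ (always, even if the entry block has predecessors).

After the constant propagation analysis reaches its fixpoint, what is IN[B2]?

Answer: {a: ⊤, b: 0, c: ⊤, d: ⊤, e: ⊤, f: ⊤}

Derivation:
Per-block solution:
  B0:  IN=(all ⊤)  OUT=(all ⊤)
  B1:  IN=(all ⊤)  OUT={b:0; rest ⊤}
  B2:  IN={b:0; rest ⊤}  OUT={a:2, b:-2; rest ⊤}
  B3:  IN=(all ⊤)  OUT=(all ⊤)
  B4:  IN=(all ⊤)  OUT=(all ⊤)
  B5:  IN=(all ⊤)  OUT={b:-2, d:-2; rest ⊤}

Merge at B2: IN[B2] = OUT[B1] = {a: ⊤, b: 0, c: ⊤, d: ⊤, e: ⊤, f: ⊤}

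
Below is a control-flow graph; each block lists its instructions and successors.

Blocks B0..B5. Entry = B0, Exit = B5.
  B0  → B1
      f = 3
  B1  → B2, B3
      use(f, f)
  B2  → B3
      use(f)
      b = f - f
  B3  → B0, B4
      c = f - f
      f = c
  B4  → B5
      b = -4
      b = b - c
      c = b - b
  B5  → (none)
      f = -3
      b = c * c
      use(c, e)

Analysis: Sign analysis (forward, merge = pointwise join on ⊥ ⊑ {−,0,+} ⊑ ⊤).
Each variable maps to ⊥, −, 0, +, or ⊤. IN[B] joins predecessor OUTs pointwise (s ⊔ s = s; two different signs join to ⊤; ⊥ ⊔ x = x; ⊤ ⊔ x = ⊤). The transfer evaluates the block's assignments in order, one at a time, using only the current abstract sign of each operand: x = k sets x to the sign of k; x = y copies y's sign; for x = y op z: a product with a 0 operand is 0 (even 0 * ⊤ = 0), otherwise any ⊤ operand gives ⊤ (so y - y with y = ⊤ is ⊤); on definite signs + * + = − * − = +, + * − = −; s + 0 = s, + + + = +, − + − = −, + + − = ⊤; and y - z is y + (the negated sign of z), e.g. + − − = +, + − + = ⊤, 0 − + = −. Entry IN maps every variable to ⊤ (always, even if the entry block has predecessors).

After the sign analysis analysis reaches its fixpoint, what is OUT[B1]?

Per-block solution:
  B0: | IN=(all ⊤) | OUT={f:+; rest ⊤}
  B1: | IN={f:+; rest ⊤} | OUT={f:+; rest ⊤}
  B2: | IN={f:+; rest ⊤} | OUT={f:+; rest ⊤}
  B3: | IN={f:+; rest ⊤} | OUT=(all ⊤)
  B4: | IN=(all ⊤) | OUT=(all ⊤)
  B5: | IN=(all ⊤) | OUT={f:-; rest ⊤}

Merge at B1: IN[B1] = OUT[B0] = {a: ⊤, b: ⊤, c: ⊤, d: ⊤, e: ⊤, f: +}
Applying B1's transfer function to that IN value gives OUT[B1] (row B1 above).

Answer: {a: ⊤, b: ⊤, c: ⊤, d: ⊤, e: ⊤, f: +}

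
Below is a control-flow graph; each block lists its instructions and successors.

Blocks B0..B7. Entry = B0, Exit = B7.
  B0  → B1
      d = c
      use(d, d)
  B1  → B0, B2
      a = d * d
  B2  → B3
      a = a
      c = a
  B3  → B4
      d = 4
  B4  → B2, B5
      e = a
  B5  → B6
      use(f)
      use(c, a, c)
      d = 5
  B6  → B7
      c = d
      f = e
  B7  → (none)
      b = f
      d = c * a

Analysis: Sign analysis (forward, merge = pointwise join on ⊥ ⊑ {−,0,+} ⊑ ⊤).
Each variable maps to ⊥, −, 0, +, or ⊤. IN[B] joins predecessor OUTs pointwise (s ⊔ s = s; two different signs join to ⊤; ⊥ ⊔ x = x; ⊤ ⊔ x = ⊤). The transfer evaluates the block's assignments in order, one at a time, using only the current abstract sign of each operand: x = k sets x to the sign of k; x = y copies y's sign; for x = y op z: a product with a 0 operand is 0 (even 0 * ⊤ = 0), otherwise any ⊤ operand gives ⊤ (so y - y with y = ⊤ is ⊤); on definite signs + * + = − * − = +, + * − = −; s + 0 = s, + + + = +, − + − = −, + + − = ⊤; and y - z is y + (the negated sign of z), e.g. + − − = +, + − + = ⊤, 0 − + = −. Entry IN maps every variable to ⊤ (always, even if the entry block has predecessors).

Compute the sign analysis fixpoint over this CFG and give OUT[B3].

Answer: {a: ⊤, b: ⊤, c: ⊤, d: +, e: ⊤, f: ⊤}

Trace:
Fixpoint table:
  B0:  IN=(all ⊤)  OUT=(all ⊤)
  B1:  IN=(all ⊤)  OUT=(all ⊤)
  B2:  IN=(all ⊤)  OUT=(all ⊤)
  B3:  IN=(all ⊤)  OUT={d:+; rest ⊤}
  B4:  IN={d:+; rest ⊤}  OUT={d:+; rest ⊤}
  B5:  IN={d:+; rest ⊤}  OUT={d:+; rest ⊤}
  B6:  IN={d:+; rest ⊤}  OUT={c:+, d:+; rest ⊤}
  B7:  IN={c:+, d:+; rest ⊤}  OUT={c:+; rest ⊤}

Merge at B3: IN[B3] = OUT[B2] = {a: ⊤, b: ⊤, c: ⊤, d: ⊤, e: ⊤, f: ⊤}
Applying B3's transfer function to that IN value gives OUT[B3] (row B3 above).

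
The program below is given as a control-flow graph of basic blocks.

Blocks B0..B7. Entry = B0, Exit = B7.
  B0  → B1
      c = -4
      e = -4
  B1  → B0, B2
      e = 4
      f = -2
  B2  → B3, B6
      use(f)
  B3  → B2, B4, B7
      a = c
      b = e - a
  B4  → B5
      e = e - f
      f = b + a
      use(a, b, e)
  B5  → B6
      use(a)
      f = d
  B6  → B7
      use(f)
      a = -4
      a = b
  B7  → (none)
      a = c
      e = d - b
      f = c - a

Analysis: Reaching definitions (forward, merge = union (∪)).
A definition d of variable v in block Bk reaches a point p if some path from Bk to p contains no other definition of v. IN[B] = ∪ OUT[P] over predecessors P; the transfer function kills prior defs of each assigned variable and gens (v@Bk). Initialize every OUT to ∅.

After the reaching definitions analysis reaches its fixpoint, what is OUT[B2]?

Answer: {a@B3, b@B3, c@B0, e@B1, f@B1}

Trace:
Per-block solution:
  B0:  IN={c@B0, e@B1, f@B1}  OUT={c@B0, e@B0, f@B1}
  B1:  IN={c@B0, e@B0, f@B1}  OUT={c@B0, e@B1, f@B1}
  B2:  IN={a@B3, b@B3, c@B0, e@B1, f@B1}  OUT={a@B3, b@B3, c@B0, e@B1, f@B1}
  B3:  IN={a@B3, b@B3, c@B0, e@B1, f@B1}  OUT={a@B3, b@B3, c@B0, e@B1, f@B1}
  B4:  IN={a@B3, b@B3, c@B0, e@B1, f@B1}  OUT={a@B3, b@B3, c@B0, e@B4, f@B4}
  B5:  IN={a@B3, b@B3, c@B0, e@B4, f@B4}  OUT={a@B3, b@B3, c@B0, e@B4, f@B5}
  B6:  IN={a@B3, b@B3, c@B0, e@B1, e@B4, f@B1, f@B5}  OUT={a@B6, b@B3, c@B0, e@B1, e@B4, f@B1, f@B5}
  B7:  IN={a@B3, a@B6, b@B3, c@B0, e@B1, e@B4, f@B1, f@B5}  OUT={a@B7, b@B3, c@B0, e@B7, f@B7}

Merge at B2: IN[B2] = OUT[B1] ⊔ OUT[B3] = {a@B3, b@B3, c@B0, e@B1, f@B1}
Applying B2's transfer function to that IN value gives OUT[B2] (row B2 above).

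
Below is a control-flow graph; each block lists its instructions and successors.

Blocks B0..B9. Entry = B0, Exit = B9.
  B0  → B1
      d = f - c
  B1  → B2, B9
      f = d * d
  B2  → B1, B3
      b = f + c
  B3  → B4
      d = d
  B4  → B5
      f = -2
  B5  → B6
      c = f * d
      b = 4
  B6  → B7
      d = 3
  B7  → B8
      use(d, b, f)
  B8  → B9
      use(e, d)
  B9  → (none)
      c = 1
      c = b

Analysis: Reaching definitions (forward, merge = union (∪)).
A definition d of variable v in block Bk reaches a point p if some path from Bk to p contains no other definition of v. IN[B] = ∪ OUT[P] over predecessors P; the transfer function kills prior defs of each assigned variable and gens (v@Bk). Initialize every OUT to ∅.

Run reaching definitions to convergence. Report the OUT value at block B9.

Fixpoint table:
  B0:   IN={}   OUT={d@B0}
  B1:   IN={b@B2, d@B0, f@B1}   OUT={b@B2, d@B0, f@B1}
  B2:   IN={b@B2, d@B0, f@B1}   OUT={b@B2, d@B0, f@B1}
  B3:   IN={b@B2, d@B0, f@B1}   OUT={b@B2, d@B3, f@B1}
  B4:   IN={b@B2, d@B3, f@B1}   OUT={b@B2, d@B3, f@B4}
  B5:   IN={b@B2, d@B3, f@B4}   OUT={b@B5, c@B5, d@B3, f@B4}
  B6:   IN={b@B5, c@B5, d@B3, f@B4}   OUT={b@B5, c@B5, d@B6, f@B4}
  B7:   IN={b@B5, c@B5, d@B6, f@B4}   OUT={b@B5, c@B5, d@B6, f@B4}
  B8:   IN={b@B5, c@B5, d@B6, f@B4}   OUT={b@B5, c@B5, d@B6, f@B4}
  B9:   IN={b@B2, b@B5, c@B5, d@B0, d@B6, f@B1, f@B4}   OUT={b@B2, b@B5, c@B9, d@B0, d@B6, f@B1, f@B4}

Merge at B9: IN[B9] = OUT[B1] ⊔ OUT[B8] = {b@B2, b@B5, c@B5, d@B0, d@B6, f@B1, f@B4}
Applying B9's transfer function to that IN value gives OUT[B9] (row B9 above).

Answer: {b@B2, b@B5, c@B9, d@B0, d@B6, f@B1, f@B4}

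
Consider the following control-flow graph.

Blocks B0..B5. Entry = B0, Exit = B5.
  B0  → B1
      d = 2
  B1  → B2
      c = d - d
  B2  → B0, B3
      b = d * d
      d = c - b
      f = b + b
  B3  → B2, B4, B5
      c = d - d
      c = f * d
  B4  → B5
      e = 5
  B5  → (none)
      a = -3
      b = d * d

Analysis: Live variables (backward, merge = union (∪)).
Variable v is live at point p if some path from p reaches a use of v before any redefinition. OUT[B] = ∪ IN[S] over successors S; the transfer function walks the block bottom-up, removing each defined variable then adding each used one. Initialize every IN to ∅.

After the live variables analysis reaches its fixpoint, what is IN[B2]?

Answer: {c, d}

Trace:
Fixpoint table:
  B0:  IN={}  OUT={d}
  B1:  IN={d}  OUT={c, d}
  B2:  IN={c, d}  OUT={d, f}
  B3:  IN={d, f}  OUT={c, d}
  B4:  IN={d}  OUT={d}
  B5:  IN={d}  OUT={}

Merge at B2: OUT[B2] = IN[B0] ⊔ IN[B3] = {d, f}
Applying B2's transfer function to that OUT value gives IN[B2] (row B2 above).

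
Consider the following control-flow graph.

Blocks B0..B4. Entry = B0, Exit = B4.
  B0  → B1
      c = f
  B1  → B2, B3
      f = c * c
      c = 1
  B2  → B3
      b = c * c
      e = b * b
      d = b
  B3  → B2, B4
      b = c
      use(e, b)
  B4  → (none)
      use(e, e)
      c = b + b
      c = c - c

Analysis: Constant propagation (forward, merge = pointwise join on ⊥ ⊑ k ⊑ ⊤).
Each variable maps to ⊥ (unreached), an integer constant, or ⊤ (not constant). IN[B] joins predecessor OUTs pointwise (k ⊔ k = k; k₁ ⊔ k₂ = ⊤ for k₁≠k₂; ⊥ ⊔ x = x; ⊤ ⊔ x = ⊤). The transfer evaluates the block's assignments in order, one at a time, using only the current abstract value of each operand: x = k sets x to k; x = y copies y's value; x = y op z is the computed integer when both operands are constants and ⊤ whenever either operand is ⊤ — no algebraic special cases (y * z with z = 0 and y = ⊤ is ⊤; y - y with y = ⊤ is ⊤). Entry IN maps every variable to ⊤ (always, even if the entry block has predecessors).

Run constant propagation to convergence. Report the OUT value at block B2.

Answer: {a: ⊤, b: 1, c: 1, d: 1, e: 1, f: ⊤}

Trace:
Fixpoint table:
  B0: | IN=(all ⊤) | OUT=(all ⊤)
  B1: | IN=(all ⊤) | OUT={c:1; rest ⊤}
  B2: | IN={c:1; rest ⊤} | OUT={b:1, c:1, d:1, e:1; rest ⊤}
  B3: | IN={c:1; rest ⊤} | OUT={b:1, c:1; rest ⊤}
  B4: | IN={b:1, c:1; rest ⊤} | OUT={b:1, c:0; rest ⊤}

Merge at B2: IN[B2] = OUT[B1] ⊔ OUT[B3] = {a: ⊤, b: ⊤, c: 1, d: ⊤, e: ⊤, f: ⊤}
Applying B2's transfer function to that IN value gives OUT[B2] (row B2 above).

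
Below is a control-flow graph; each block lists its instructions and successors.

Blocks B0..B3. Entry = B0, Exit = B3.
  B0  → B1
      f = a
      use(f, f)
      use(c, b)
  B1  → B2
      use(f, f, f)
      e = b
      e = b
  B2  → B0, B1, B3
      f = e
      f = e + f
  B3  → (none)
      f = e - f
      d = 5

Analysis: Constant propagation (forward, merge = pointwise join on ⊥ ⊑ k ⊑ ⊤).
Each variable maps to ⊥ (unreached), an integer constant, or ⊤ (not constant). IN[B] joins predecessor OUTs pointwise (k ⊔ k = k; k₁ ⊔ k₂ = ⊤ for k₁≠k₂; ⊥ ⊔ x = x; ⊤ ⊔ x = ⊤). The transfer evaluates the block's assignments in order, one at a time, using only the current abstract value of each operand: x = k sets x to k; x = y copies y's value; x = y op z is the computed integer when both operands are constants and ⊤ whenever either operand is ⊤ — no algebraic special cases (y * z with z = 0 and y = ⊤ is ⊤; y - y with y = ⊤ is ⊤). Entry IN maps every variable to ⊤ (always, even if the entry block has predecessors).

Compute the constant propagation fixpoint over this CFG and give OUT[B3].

Answer: {a: ⊤, b: ⊤, c: ⊤, d: 5, e: ⊤, f: ⊤}

Trace:
Fixpoint table:
  B0:   IN=(all ⊤)   OUT=(all ⊤)
  B1:   IN=(all ⊤)   OUT=(all ⊤)
  B2:   IN=(all ⊤)   OUT=(all ⊤)
  B3:   IN=(all ⊤)   OUT={d:5; rest ⊤}

Merge at B3: IN[B3] = OUT[B2] = {a: ⊤, b: ⊤, c: ⊤, d: ⊤, e: ⊤, f: ⊤}
Applying B3's transfer function to that IN value gives OUT[B3] (row B3 above).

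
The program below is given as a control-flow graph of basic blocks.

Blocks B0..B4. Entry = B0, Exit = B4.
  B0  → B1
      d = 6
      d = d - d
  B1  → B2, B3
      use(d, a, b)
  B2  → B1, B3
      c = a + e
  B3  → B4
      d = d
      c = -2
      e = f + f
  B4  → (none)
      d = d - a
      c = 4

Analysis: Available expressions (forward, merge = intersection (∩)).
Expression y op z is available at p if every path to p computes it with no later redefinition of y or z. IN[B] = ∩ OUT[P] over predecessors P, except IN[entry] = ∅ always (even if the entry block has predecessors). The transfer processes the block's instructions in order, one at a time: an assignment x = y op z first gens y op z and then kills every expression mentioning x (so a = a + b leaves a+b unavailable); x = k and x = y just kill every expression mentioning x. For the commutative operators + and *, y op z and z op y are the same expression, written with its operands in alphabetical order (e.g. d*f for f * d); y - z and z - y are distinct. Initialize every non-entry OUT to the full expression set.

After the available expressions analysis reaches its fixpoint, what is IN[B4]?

Answer: {f+f}

Trace:
Per-block solution:
  B0: | IN={} | OUT={}
  B1: | IN={} | OUT={}
  B2: | IN={} | OUT={a+e}
  B3: | IN={} | OUT={f+f}
  B4: | IN={f+f} | OUT={f+f}

Merge at B4: IN[B4] = OUT[B3] = {f+f}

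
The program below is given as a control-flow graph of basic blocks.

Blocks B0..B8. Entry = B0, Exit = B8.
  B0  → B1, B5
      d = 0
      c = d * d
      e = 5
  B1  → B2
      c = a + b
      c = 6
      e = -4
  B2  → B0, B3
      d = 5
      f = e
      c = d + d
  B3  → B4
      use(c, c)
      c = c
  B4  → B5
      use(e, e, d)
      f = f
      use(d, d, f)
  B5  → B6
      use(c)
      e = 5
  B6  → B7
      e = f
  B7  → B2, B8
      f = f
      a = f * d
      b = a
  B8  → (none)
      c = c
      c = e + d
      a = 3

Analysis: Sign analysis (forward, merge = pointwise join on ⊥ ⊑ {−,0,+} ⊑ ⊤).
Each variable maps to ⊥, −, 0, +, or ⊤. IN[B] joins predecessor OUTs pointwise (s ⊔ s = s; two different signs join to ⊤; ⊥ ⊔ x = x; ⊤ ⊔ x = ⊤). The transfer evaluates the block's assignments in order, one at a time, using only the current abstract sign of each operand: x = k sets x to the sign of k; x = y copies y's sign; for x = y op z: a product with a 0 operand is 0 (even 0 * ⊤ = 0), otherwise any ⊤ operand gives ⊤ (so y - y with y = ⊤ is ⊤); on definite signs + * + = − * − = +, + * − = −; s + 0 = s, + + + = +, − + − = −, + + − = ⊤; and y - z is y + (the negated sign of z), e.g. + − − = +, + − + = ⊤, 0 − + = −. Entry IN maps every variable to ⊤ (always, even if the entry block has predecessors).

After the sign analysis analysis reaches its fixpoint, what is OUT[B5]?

Answer: {a: ⊤, b: ⊤, c: ⊤, d: ⊤, e: +, f: ⊤}

Trace:
Per-block solution:
  B0:  IN=(all ⊤)  OUT={c:0, d:0, e:+; rest ⊤}
  B1:  IN={c:0, d:0, e:+; rest ⊤}  OUT={c:+, d:0, e:-; rest ⊤}
  B2:  IN=(all ⊤)  OUT={c:+, d:+; rest ⊤}
  B3:  IN={c:+, d:+; rest ⊤}  OUT={c:+, d:+; rest ⊤}
  B4:  IN={c:+, d:+; rest ⊤}  OUT={c:+, d:+; rest ⊤}
  B5:  IN=(all ⊤)  OUT={e:+; rest ⊤}
  B6:  IN={e:+; rest ⊤}  OUT=(all ⊤)
  B7:  IN=(all ⊤)  OUT=(all ⊤)
  B8:  IN=(all ⊤)  OUT={a:+; rest ⊤}

Merge at B5: IN[B5] = OUT[B0] ⊔ OUT[B4] = {a: ⊤, b: ⊤, c: ⊤, d: ⊤, e: ⊤, f: ⊤}
Applying B5's transfer function to that IN value gives OUT[B5] (row B5 above).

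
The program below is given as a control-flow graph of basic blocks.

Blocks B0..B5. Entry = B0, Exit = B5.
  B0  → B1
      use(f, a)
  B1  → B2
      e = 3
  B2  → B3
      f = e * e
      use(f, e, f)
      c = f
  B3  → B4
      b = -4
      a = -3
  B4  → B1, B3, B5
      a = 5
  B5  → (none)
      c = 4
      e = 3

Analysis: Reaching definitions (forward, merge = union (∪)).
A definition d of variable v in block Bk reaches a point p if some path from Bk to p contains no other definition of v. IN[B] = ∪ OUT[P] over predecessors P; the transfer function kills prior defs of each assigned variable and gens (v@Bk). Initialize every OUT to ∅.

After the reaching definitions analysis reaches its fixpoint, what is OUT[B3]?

Fixpoint table:
  B0:   IN={}   OUT={}
  B1:   IN={a@B4, b@B3, c@B2, e@B1, f@B2}   OUT={a@B4, b@B3, c@B2, e@B1, f@B2}
  B2:   IN={a@B4, b@B3, c@B2, e@B1, f@B2}   OUT={a@B4, b@B3, c@B2, e@B1, f@B2}
  B3:   IN={a@B4, b@B3, c@B2, e@B1, f@B2}   OUT={a@B3, b@B3, c@B2, e@B1, f@B2}
  B4:   IN={a@B3, b@B3, c@B2, e@B1, f@B2}   OUT={a@B4, b@B3, c@B2, e@B1, f@B2}
  B5:   IN={a@B4, b@B3, c@B2, e@B1, f@B2}   OUT={a@B4, b@B3, c@B5, e@B5, f@B2}

Merge at B3: IN[B3] = OUT[B2] ⊔ OUT[B4] = {a@B4, b@B3, c@B2, e@B1, f@B2}
Applying B3's transfer function to that IN value gives OUT[B3] (row B3 above).

Answer: {a@B3, b@B3, c@B2, e@B1, f@B2}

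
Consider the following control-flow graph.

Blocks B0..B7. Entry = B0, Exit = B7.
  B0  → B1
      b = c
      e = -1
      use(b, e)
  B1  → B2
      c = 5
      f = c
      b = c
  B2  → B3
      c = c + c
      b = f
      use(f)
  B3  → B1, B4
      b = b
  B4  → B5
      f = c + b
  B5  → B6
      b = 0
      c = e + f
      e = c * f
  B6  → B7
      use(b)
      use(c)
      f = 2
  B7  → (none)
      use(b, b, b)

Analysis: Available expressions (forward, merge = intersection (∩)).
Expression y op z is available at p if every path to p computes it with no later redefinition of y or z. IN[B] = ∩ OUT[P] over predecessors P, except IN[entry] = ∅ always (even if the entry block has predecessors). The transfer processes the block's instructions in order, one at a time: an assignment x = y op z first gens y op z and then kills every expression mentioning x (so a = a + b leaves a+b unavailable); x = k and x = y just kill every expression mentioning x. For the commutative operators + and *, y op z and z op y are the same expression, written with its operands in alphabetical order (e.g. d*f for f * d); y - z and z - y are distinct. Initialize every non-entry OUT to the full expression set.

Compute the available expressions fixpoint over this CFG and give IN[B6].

Answer: {c*f}

Trace:
Fixpoint table:
  B0:  IN={}  OUT={}
  B1:  IN={}  OUT={}
  B2:  IN={}  OUT={}
  B3:  IN={}  OUT={}
  B4:  IN={}  OUT={b+c}
  B5:  IN={b+c}  OUT={c*f}
  B6:  IN={c*f}  OUT={}
  B7:  IN={}  OUT={}

Merge at B6: IN[B6] = OUT[B5] = {c*f}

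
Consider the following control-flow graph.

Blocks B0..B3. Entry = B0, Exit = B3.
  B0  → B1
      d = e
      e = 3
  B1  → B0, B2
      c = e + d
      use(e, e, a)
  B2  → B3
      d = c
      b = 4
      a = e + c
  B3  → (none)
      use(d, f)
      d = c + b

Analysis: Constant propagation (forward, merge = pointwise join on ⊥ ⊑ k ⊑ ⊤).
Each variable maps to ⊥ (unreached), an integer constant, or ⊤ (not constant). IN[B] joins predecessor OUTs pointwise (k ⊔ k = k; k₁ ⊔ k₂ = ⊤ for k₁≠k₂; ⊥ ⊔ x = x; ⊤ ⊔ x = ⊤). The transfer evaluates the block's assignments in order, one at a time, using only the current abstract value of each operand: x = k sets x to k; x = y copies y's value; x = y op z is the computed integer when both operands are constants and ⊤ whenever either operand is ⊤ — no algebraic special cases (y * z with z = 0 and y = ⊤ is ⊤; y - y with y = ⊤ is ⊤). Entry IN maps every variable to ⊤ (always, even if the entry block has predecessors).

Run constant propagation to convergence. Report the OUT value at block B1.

Per-block solution:
  B0:  IN=(all ⊤)  OUT={e:3; rest ⊤}
  B1:  IN={e:3; rest ⊤}  OUT={e:3; rest ⊤}
  B2:  IN={e:3; rest ⊤}  OUT={b:4, e:3; rest ⊤}
  B3:  IN={b:4, e:3; rest ⊤}  OUT={b:4, e:3; rest ⊤}

Merge at B1: IN[B1] = OUT[B0] = {a: ⊤, b: ⊤, c: ⊤, d: ⊤, e: 3, f: ⊤}
Applying B1's transfer function to that IN value gives OUT[B1] (row B1 above).

Answer: {a: ⊤, b: ⊤, c: ⊤, d: ⊤, e: 3, f: ⊤}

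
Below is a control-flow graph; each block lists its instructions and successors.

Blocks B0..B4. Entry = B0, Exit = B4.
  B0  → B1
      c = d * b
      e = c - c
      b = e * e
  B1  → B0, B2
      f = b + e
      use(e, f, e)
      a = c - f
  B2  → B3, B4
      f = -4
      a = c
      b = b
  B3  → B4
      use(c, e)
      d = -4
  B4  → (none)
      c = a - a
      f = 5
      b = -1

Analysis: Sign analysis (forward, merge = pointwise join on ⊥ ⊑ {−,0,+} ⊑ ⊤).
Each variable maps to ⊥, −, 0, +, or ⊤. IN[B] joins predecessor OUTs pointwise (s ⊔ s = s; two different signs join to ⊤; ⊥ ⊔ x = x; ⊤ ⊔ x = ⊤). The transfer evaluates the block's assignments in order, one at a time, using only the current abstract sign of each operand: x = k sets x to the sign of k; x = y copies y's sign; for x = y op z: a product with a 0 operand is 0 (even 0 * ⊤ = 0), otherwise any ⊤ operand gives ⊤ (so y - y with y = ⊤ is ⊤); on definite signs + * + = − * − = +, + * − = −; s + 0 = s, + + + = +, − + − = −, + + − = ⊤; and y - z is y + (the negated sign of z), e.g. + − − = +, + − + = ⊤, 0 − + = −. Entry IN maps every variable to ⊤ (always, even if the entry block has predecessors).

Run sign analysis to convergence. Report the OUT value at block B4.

Answer: {a: ⊤, b: -, c: ⊤, d: ⊤, e: ⊤, f: +}

Working:
Per-block solution:
  B0:   IN=(all ⊤)   OUT=(all ⊤)
  B1:   IN=(all ⊤)   OUT=(all ⊤)
  B2:   IN=(all ⊤)   OUT={f:-; rest ⊤}
  B3:   IN={f:-; rest ⊤}   OUT={d:-, f:-; rest ⊤}
  B4:   IN={f:-; rest ⊤}   OUT={b:-, f:+; rest ⊤}

Merge at B4: IN[B4] = OUT[B2] ⊔ OUT[B3] = {a: ⊤, b: ⊤, c: ⊤, d: ⊤, e: ⊤, f: -}
Applying B4's transfer function to that IN value gives OUT[B4] (row B4 above).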